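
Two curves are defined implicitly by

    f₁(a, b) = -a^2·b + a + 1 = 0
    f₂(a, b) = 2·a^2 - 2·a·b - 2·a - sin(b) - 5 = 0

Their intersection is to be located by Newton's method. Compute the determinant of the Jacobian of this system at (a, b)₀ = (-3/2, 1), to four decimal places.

-12.6612

J = [[-2·a·b + 1, -a^2], [4·a - 2·b - 2, -2·a - cos(b)]].
At the point, J = [[4.0000, -2.2500], [-10.0000, 2.459698]].
det J = -12.6612.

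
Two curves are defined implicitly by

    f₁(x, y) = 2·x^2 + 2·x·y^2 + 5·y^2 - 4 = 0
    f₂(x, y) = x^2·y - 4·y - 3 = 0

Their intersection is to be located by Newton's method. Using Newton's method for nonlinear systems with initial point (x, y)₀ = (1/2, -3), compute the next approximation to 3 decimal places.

At (1/2, -3): F = (50.500, 8.250).
Jacobian J = [[4·x + 2·y^2, 4·x·y + 10·y], [2·x·y, x^2 - 4]].
At the point, J = [[20.000, -36.000], [-3.000, -3.750]] (det J = -183.000).
Solving J·Δ = −F gives Δ = (0.588, 1.730).
Then the next iterate is (x, y)₁ = (1.088, -1.270).

(1.088, -1.270)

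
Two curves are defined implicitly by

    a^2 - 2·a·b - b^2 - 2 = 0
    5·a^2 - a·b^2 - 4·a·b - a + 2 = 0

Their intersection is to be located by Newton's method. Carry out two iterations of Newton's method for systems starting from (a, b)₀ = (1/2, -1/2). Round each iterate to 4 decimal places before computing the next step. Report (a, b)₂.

At (1/2, -1/2): F = (-1.5000, 3.6250).
Jacobian J = [[2·a - 2·b, -2·a - 2·b], [10·a - b^2 - 4·b - 1, -2·a·b - 4·a]].
At the point, J = [[2.0000, 0.0000], [5.7500, -1.5000]] (det J = -3.0000).
Solving J·Δ = −F gives Δ = (0.7500, 5.2917).
Then the next iterate is (a, b)₁ = (1.2500, 4.7917).
Round to (1.2500, 4.7917) and repeat: F = (-35.377139, -44.096486), J = [[-7.0834, -12.0834], [-30.627189, -16.979250]].
Δ = (0.2716, -3.0869), so (a, b)₂ = (1.5216, 1.7048).

(1.5216, 1.7048)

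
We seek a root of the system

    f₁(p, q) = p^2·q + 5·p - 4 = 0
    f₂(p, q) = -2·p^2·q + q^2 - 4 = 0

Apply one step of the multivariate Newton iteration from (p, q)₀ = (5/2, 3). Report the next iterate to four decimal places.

(2.0478, 0.0870)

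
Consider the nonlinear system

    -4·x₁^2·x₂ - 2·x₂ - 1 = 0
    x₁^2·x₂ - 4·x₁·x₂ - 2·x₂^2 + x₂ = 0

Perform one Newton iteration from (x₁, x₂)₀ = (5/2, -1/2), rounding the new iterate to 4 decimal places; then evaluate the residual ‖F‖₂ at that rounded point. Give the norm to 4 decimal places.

10.0988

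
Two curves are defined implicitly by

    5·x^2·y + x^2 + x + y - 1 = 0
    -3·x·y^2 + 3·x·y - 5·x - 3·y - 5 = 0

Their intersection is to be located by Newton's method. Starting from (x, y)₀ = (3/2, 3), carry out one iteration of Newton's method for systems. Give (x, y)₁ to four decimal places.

(1.0731, 1.4831)

At (3/2, 3): F = (39.5000, -48.5000).
Jacobian J = [[10·x·y + 2·x + 1, 5·x^2 + 1], [-3·y^2 + 3·y - 5, -6·x·y + 3·x - 3]].
At the point, J = [[49.0000, 12.2500], [-23.0000, -25.5000]] (det J = -967.7500).
Solving J·Δ = −F gives Δ = (-0.4269, -1.5169).
Then the next iterate is (x, y)₁ = (1.0731, 1.4831).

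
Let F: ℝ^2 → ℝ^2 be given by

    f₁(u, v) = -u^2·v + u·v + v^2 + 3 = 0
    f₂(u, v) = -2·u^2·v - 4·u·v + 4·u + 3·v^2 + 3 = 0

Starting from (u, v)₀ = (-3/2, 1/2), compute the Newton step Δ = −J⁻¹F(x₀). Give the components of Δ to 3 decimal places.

(-0.091, 0.434)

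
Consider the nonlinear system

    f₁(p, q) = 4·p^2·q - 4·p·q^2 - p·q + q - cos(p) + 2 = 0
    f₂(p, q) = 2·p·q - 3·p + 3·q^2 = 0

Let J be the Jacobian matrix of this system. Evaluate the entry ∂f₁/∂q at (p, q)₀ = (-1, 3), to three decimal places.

30.000

∂f₁/∂q = 4·p^2 - 8·p·q - p + 1.
At (-1, 3) this is 30.000.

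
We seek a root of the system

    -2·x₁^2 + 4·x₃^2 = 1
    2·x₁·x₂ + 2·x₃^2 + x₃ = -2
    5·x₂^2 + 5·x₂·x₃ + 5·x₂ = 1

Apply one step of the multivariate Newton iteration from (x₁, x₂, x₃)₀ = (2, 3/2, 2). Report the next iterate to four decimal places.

At (2, 3/2, 2): F = (7.0000, 18.0000, 32.7500).
Jacobian J = [[-4·x₁, 0, 8·x₃], [2·x₂, 2·x₁, 4·x₃ + 1], [0, 10·x₂ + 5·x₃ + 5, 5·x₂]].
At the point, J = [[-8.0000, 0.0000, 16.0000], [3.0000, 4.0000, 9.0000], [0.0000, 30.0000, 7.5000]] (det J = 3360.0000).
Solving J·Δ = −F gives Δ = (-1.4476, -0.8013, -1.1613).
Then the next iterate is (x₁, x₂, x₃)₁ = (0.5524, 0.6987, 0.8387).

(0.5524, 0.6987, 0.8387)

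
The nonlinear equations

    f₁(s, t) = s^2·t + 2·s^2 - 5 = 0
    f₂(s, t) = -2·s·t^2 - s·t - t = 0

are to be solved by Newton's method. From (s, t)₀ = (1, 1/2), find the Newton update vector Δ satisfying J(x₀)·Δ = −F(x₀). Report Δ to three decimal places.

(0.605, -0.526)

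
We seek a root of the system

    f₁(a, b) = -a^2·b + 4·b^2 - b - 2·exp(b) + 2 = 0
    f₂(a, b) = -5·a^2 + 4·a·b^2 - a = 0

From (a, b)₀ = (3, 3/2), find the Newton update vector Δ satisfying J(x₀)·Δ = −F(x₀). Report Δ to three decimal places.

(-1.284, -0.202)

At (3, 3/2): F = (-12.96338, -21.000).
Jacobian J = [[-2·a·b, -a^2 + 8·b - 2·exp(b) - 1], [-10·a + 4·b^2 - 1, 8·a·b]].
At the point, J = [[-9.000, -6.96338], [-22.000, 36.000]] (det J = -477.19432).
Solving J·Δ = −F gives Δ = (-1.284, -0.202).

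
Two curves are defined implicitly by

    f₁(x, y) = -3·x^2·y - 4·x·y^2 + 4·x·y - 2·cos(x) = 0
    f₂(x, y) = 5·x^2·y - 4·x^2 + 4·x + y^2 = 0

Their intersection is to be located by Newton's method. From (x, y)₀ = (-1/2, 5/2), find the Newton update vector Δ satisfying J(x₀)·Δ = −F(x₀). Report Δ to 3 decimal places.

(-1.088, -1.804)

At (-1/2, 5/2): F = (3.86983, 6.375).
Jacobian J = [[-6·x·y - 4·y^2 + 4·y + 2·sin(x), -3·x^2 - 8·x·y + 4·x], [10·x·y - 8·x + 4, 5·x^2 + 2·y]].
At the point, J = [[-8.45885, 7.250], [-4.500, 6.250]] (det J = -20.24282).
Solving J·Δ = −F gives Δ = (-1.088, -1.804).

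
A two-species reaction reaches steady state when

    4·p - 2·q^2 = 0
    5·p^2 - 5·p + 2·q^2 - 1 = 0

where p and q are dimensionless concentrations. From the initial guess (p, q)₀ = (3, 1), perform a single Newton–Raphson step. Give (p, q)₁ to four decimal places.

(1.5862, 2.0862)

At (3, 1): F = (10.0000, 31.0000).
Jacobian J = [[4, -4·q], [10·p - 5, 4·q]].
At the point, J = [[4.0000, -4.0000], [25.0000, 4.0000]] (det J = 116.0000).
Solving J·Δ = −F gives Δ = (-1.4138, 1.0862).
Then the next iterate is (p, q)₁ = (1.5862, 2.0862).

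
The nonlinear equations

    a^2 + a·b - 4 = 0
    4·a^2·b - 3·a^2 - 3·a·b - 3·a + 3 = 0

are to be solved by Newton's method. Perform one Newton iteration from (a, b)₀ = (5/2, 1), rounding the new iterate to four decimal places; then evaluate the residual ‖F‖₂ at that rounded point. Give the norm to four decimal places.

At (5/2, 1): F = (4.7500, -5.7500).
Jacobian J = [[2·a + b, a], [8·a·b - 6·a - 3·b - 3, 4·a^2 - 3·a]].
At the point, J = [[6.0000, 2.5000], [-1.0000, 17.5000]] (det J = 107.5000).
Solving J·Δ = −F gives Δ = (-0.9070, 0.2767).
Then the next iterate is (a, b)₁ = (1.5930, 1.2767).
Re-evaluating at (1.5930, 1.2767): F = (0.571432, -2.534030), so ‖F‖₂ = 2.5977.

2.5977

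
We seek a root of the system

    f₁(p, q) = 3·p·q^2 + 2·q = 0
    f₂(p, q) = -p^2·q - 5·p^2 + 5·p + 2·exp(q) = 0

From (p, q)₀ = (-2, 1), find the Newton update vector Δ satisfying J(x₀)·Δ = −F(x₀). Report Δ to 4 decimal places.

(0.9900, -0.1030)

At (-2, 1): F = (-4.0000, -28.563436).
Jacobian J = [[3·q^2, 6·p·q + 2], [-2·p·q - 10·p + 5, -p^2 + 2·exp(q)]].
At the point, J = [[3.0000, -10.0000], [29.0000, 1.436564]] (det J = 294.309691).
Solving J·Δ = −F gives Δ = (0.9900, -0.1030).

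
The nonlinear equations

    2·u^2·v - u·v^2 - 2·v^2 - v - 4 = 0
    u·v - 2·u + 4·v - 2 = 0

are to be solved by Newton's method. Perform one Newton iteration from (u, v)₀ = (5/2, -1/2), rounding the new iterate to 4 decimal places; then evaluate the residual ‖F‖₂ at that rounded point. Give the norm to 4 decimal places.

At (5/2, -1/2): F = (-10.8750, -10.2500).
Jacobian J = [[4·u·v - v^2, 2·u^2 - 2·u·v - 4·v - 1], [v - 2, u + 4]].
At the point, J = [[-5.2500, 16.0000], [-2.5000, 6.5000]] (det J = 5.8750).
Solving J·Δ = −F gives Δ = (-15.8830, -4.5319).
Then the next iterate is (u, v)₁ = (-13.3830, -5.0319).
Re-evaluating at (-13.3830, -5.0319): F = (-1513.224109, 71.980318), so ‖F‖₂ = 1514.9351.

1514.9351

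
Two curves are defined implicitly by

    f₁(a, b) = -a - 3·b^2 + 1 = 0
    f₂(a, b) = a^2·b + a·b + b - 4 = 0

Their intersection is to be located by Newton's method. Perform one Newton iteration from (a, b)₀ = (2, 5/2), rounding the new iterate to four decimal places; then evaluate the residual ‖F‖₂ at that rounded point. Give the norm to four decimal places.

5.5835

At (2, 5/2): F = (-19.7500, 13.5000).
Jacobian J = [[-1, -6·b], [2·a·b + b, a^2 + a + 1]].
At the point, J = [[-1.0000, -15.0000], [12.5000, 7.0000]] (det J = 180.5000).
Solving J·Δ = −F gives Δ = (-0.3560, -1.2929).
Then the next iterate is (a, b)₁ = (1.6440, 1.2071).
Re-evaluating at (1.6440, 1.2071): F = (-5.015271, 2.454045), so ‖F‖₂ = 5.5835.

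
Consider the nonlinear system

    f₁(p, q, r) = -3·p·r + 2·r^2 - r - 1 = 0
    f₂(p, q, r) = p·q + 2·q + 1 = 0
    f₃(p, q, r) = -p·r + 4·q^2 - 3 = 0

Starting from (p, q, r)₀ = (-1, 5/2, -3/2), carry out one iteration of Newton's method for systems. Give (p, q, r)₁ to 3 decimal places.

At (-1, 5/2, -3/2): F = (0.500, 3.500, 20.500).
Jacobian J = [[-3·r, 0, -3·p + 4·r - 1], [q, p + 2, 0], [-r, 8·q, -p]].
At the point, J = [[4.500, 0.000, -4.000], [2.500, 1.000, 0.000], [1.500, 20.000, 1.000]] (det J = -189.500).
Solving J·Δ = −F gives Δ = (-1.042, -0.894, -1.047).
Then the next iterate is (p, q, r)₁ = (-2.042, 1.606, -2.547).

(-2.042, 1.606, -2.547)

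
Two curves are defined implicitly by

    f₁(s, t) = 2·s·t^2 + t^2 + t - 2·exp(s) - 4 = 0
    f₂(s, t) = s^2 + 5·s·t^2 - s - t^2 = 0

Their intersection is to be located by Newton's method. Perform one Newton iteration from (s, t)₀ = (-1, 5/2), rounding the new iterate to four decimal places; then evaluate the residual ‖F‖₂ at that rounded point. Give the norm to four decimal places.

At (-1, 5/2): F = (-8.485759, -35.5000).
Jacobian J = [[2·t^2 - 2·exp(s), 4·s·t + 2·t + 1], [2·s + 5·t^2 - 1, 10·s·t - 2·t]].
At the point, J = [[11.764241, -4.0000], [28.2500, -30.0000]] (det J = -239.927234).
Solving J·Δ = −F gives Δ = (0.4692, -0.7415).
Then the next iterate is (s, t)₁ = (-0.5308, 1.7585).
Re-evaluating at (-0.5308, 1.7585): F = (-3.608256, -10.486797), so ‖F‖₂ = 11.0902.

11.0902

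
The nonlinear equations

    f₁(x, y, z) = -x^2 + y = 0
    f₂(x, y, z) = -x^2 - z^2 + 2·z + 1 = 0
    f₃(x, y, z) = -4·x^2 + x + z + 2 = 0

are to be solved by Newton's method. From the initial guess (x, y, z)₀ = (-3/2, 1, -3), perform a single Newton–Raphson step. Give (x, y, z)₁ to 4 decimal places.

At (-3/2, 1, -3): F = (-1.2500, -16.2500, -11.5000).
Jacobian J = [[-2·x, 1, 0], [-2·x, 0, -2·z + 2], [-8·x + 1, 0, 1]].
At the point, J = [[3.0000, 1.0000, 0.0000], [3.0000, 0.0000, 8.0000], [13.0000, 0.0000, 1.0000]] (det J = 101.0000).
Solving J·Δ = −F gives Δ = (0.7500, -1.0000, 1.7500).
Then the next iterate is (x, y, z)₁ = (-0.7500, 0.0000, -1.2500).

(-0.7500, 0.0000, -1.2500)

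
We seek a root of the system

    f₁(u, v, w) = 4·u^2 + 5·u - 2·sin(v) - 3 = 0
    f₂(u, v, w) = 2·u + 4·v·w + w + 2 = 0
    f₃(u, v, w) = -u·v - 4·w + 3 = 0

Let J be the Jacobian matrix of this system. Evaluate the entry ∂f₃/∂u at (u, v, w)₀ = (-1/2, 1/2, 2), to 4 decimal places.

-0.5000

∂f₃/∂u = -v.
At (-1/2, 1/2, 2) this is -0.5000.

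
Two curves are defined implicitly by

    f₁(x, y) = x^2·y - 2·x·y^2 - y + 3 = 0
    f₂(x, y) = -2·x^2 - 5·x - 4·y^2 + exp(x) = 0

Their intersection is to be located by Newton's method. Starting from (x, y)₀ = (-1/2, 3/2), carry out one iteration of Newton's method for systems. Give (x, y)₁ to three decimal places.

(-0.046, 0.877)

At (-1/2, 3/2): F = (4.125, -6.39347).
Jacobian J = [[2·x·y - 2·y^2, x^2 - 4·x·y - 1], [-4·x + exp(x) - 5, -8·y]].
At the point, J = [[-6.000, 2.250], [-2.39347, -12.000]] (det J = 77.38531).
Solving J·Δ = −F gives Δ = (0.454, -0.623).
Then the next iterate is (x, y)₁ = (-0.046, 0.877).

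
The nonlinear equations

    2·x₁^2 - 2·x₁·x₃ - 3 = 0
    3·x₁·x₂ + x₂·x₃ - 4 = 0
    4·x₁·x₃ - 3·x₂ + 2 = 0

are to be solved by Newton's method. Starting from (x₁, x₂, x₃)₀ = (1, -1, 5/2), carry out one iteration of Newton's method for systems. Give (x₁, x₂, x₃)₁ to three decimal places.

At (1, -1, 5/2): F = (-6.000, -9.500, 15.000).
Jacobian J = [[4·x₁ - 2·x₃, 0, -2·x₁], [3·x₂, 3·x₁ + x₃, x₂], [4·x₃, -3, 4·x₁]].
At the point, J = [[-1.000, 0.000, -2.000], [-3.000, 5.500, -1.000], [10.000, -3.000, 4.000]] (det J = 73.000).
Solving J·Δ = −F gives Δ = (0.082, 1.219, -3.041).
Then the next iterate is (x₁, x₂, x₃)₁ = (1.082, 0.219, -0.541).

(1.082, 0.219, -0.541)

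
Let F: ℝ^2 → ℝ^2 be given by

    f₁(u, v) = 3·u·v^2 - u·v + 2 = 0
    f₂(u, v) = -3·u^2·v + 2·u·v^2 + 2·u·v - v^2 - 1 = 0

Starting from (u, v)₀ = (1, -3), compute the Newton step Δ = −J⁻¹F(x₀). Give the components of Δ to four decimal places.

(0.0417, 1.7500)

At (1, -3): F = (32.0000, 11.0000).
Jacobian J = [[3·v^2 - v, 6·u·v - u], [-6·u·v + 2·v^2 + 2·v, -3·u^2 + 4·u·v + 2·u - 2·v]].
At the point, J = [[30.0000, -19.0000], [30.0000, -7.0000]] (det J = 360.0000).
Solving J·Δ = −F gives Δ = (0.0417, 1.7500).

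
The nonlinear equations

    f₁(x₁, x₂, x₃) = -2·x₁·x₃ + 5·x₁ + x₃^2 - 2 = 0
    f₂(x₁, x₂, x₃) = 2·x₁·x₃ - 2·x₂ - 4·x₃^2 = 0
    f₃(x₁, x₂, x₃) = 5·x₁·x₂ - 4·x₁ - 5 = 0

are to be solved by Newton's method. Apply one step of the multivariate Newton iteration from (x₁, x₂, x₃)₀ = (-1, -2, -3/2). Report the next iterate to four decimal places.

(0.0061, -3.0169, -1.2016)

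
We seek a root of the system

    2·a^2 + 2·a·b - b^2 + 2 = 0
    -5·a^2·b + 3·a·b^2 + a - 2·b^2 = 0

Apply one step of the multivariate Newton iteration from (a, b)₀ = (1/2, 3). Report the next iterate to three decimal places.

(1.270, 3.532)

At (1/2, 3): F = (-3.500, -7.750).
Jacobian J = [[4·a + 2·b, 2·a - 2·b], [-10·a·b + 3·b^2 + 1, -5·a^2 + 6·a·b - 4·b]].
At the point, J = [[8.000, -5.000], [13.000, -4.250]] (det J = 31.000).
Solving J·Δ = −F gives Δ = (0.770, 0.532).
Then the next iterate is (a, b)₁ = (1.270, 3.532).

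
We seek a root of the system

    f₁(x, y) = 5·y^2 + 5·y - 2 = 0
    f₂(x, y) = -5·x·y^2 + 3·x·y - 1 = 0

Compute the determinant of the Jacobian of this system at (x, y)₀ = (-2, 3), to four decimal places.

1260.0000

J = [[0, 10·y + 5], [-5·y^2 + 3·y, -10·x·y + 3·x]].
At the point, J = [[0.0000, 35.0000], [-36.0000, 54.0000]].
det J = 1260.0000.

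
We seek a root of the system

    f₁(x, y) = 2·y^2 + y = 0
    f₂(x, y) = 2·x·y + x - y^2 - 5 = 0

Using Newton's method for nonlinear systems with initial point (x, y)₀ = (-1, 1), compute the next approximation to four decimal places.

At (-1, 1): F = (3.0000, -9.0000).
Jacobian J = [[0, 4·y + 1], [2·y + 1, 2·x - 2·y]].
At the point, J = [[0.0000, 5.0000], [3.0000, -4.0000]] (det J = -15.0000).
Solving J·Δ = −F gives Δ = (2.2000, -0.6000).
Then the next iterate is (x, y)₁ = (1.2000, 0.4000).

(1.2000, 0.4000)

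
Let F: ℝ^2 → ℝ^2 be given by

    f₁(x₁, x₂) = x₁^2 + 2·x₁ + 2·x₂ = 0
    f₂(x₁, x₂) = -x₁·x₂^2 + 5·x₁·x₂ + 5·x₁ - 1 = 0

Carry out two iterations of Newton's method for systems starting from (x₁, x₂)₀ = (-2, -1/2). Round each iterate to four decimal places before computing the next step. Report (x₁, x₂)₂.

At (-2, -1/2): F = (-1.0000, -5.5000).
Jacobian J = [[2·x₁ + 2, 2], [-x₂^2 + 5·x₂ + 5, -2·x₁·x₂ + 5·x₁]].
At the point, J = [[-2.0000, 2.0000], [2.2500, -12.0000]] (det J = 19.5000).
Solving J·Δ = −F gives Δ = (-1.1795, -0.6795).
Then the next iterate is (x₁, x₂)₁ = (-3.1795, -1.1795).
Round to (-3.1795, -1.1795) and repeat: F = (1.391220, 6.276986), J = [[-4.3590, 2.0000], [-2.288720, -23.397941]].
Δ = (0.4233, 0.2269), so (x₁, x₂)₂ = (-2.7562, -0.9526).

(-2.7562, -0.9526)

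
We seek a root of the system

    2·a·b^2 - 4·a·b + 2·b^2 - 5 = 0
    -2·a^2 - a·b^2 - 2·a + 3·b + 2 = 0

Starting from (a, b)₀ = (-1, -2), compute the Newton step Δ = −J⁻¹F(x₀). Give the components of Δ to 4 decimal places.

(1.6250, -3.2500)

At (-1, -2): F = (-13.0000, 0.0000).
Jacobian J = [[2·b^2 - 4·b, 4·a·b - 4·a + 4·b], [-4·a - b^2 - 2, -2·a·b + 3]].
At the point, J = [[16.0000, 4.0000], [-2.0000, -1.0000]] (det J = -8.0000).
Solving J·Δ = −F gives Δ = (1.6250, -3.2500).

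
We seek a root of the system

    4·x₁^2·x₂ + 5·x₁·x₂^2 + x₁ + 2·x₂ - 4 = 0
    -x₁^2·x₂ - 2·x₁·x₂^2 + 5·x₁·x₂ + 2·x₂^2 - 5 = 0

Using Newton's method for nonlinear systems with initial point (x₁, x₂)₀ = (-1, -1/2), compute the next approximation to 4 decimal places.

At (-1, -1/2): F = (-9.2500, -1.0000).
Jacobian J = [[8·x₁·x₂ + 5·x₂^2 + 1, 4·x₁^2 + 10·x₁·x₂ + 2], [-2·x₁·x₂ - 2·x₂^2 + 5·x₂, -x₁^2 - 4·x₁·x₂ + 5·x₁ + 4·x₂]].
At the point, J = [[6.2500, 11.0000], [-4.0000, -10.0000]] (det J = -18.5000).
Solving J·Δ = −F gives Δ = (5.5946, -2.3378).
Then the next iterate is (x₁, x₂)₁ = (4.5946, -2.8378).

(4.5946, -2.8378)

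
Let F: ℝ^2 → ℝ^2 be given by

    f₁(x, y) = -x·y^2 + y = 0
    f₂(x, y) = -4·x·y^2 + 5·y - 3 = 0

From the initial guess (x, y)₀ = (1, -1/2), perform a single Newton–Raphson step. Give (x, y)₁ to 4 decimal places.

(26.0000, 3.0000)

At (1, -1/2): F = (-0.7500, -6.5000).
Jacobian J = [[-y^2, -2·x·y + 1], [-4·y^2, -8·x·y + 5]].
At the point, J = [[-0.2500, 2.0000], [-1.0000, 9.0000]] (det J = -0.2500).
Solving J·Δ = −F gives Δ = (25.0000, 3.5000).
Then the next iterate is (x, y)₁ = (26.0000, 3.0000).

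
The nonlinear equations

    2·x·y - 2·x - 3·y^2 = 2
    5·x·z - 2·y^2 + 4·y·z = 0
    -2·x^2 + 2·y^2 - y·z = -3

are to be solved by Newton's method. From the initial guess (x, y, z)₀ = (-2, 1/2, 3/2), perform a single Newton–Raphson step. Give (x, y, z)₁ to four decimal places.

At (-2, 1/2, 3/2): F = (-0.7500, -12.5000, -5.2500).
Jacobian J = [[2·y - 2, 2·x - 6·y, 0], [5·z, -4·y + 4·z, 5·x + 4·y], [-4·x, 4·y - z, -y]].
At the point, J = [[-1.0000, -7.0000, 0.0000], [7.5000, 4.0000, -8.0000], [8.0000, 0.5000, -0.5000]] (det J = 419.7500).
Solving J·Δ = −F gives Δ = (0.5998, -0.1928, -1.0966).
Then the next iterate is (x, y, z)₁ = (-1.4002, 0.3072, 0.4034).

(-1.4002, 0.3072, 0.4034)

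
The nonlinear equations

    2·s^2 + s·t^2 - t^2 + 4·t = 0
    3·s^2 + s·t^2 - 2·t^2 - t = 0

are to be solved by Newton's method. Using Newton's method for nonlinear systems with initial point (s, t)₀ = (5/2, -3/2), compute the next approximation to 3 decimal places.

(1.864, 2.659)

At (5/2, -3/2): F = (9.875, 21.375).
Jacobian J = [[4·s + t^2, 2·s·t - 2·t + 4], [6·s + t^2, 2·s·t - 4·t - 1]].
At the point, J = [[12.250, -0.500], [17.250, -2.500]] (det J = -22.000).
Solving J·Δ = −F gives Δ = (-0.636, 4.159).
Then the next iterate is (s, t)₁ = (1.864, 2.659).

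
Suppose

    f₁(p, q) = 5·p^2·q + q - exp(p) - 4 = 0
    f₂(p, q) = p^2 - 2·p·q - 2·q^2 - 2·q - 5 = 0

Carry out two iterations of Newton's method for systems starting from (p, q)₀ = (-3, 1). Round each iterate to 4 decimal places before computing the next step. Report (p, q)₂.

At (-3, 1): F = (41.950213, 6.0000).
Jacobian J = [[10·p·q - exp(p), 5·p^2 + 1], [2·p - 2·q, -2·p - 4·q - 2]].
At the point, J = [[-30.049787, 46.0000], [-8.0000, 0.0000]] (det J = 368.0000).
Solving J·Δ = −F gives Δ = (0.7500, -0.4220).
Then the next iterate is (p, q)₁ = (-2.2500, 0.5780).
Round to (-2.2500, 0.5780) and repeat: F = (11.103226, 0.839332), J = [[-13.110399, 26.3125], [-5.6560, 0.1880]].
Δ = (0.1366, -0.3539), so (p, q)₂ = (-2.1134, 0.2241).

(-2.1134, 0.2241)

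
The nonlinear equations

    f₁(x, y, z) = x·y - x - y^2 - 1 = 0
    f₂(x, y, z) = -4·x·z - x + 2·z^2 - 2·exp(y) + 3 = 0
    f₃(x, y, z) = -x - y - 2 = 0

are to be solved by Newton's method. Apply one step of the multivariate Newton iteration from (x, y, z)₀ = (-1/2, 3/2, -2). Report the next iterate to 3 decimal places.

(-2.250, 0.250, -2.418)

At (-1/2, 3/2, -2): F = (-3.500, -1.46338, -3.000).
Jacobian J = [[y - 1, x - 2·y, 0], [-4·z - 1, -2·exp(y), -4·x + 4·z], [-1, -1, 0]].
At the point, J = [[0.500, -3.500, 0.000], [7.000, -8.96338, -6.000], [-1.000, -1.000, 0.000]] (det J = -24.000).
Solving J·Δ = −F gives Δ = (-1.750, -1.250, -0.418).
Then the next iterate is (x, y, z)₁ = (-2.250, 0.250, -2.418).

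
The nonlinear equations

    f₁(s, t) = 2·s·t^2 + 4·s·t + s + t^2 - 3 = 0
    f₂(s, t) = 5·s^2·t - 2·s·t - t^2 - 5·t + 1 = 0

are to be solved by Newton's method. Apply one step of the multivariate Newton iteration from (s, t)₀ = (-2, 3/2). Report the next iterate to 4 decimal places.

At (-2, 3/2): F = (-23.7500, 27.2500).
Jacobian J = [[2·t^2 + 4·t + 1, 4·s·t + 4·s + 2·t], [10·s·t - 2·t, 5·s^2 - 2·s - 2·t - 5]].
At the point, J = [[11.5000, -17.0000], [-33.0000, 16.0000]] (det J = -377.0000).
Solving J·Δ = −F gives Δ = (0.2208, -1.2477).
Then the next iterate is (s, t)₁ = (-1.7792, 0.2523).

(-1.7792, 0.2523)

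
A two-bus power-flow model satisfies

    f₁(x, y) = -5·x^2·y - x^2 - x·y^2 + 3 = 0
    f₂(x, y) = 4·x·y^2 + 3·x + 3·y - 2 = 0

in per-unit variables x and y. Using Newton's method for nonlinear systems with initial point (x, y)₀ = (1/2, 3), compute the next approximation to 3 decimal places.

At (1/2, 3): F = (-5.500, 26.500).
Jacobian J = [[-10·x·y - 2·x - y^2, -5·x^2 - 2·x·y], [4·y^2 + 3, 8·x·y + 3]].
At the point, J = [[-25.000, -4.250], [39.000, 15.000]] (det J = -209.250).
Solving J·Δ = −F gives Δ = (0.144, -2.141).
Then the next iterate is (x, y)₁ = (0.644, 0.859).

(0.644, 0.859)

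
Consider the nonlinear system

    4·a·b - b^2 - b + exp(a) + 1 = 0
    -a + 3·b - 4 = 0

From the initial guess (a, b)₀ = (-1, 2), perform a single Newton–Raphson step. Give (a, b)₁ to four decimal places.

At (-1, 2): F = (-12.632121, 3.0000).
Jacobian J = [[4·b + exp(a), 4·a - 2·b - 1], [-1, 3]].
At the point, J = [[8.367879, -9.0000], [-1.0000, 3.0000]] (det J = 16.103638).
Solving J·Δ = −F gives Δ = (0.6766, -0.7745).
Then the next iterate is (a, b)₁ = (-0.3234, 1.2255).

(-0.3234, 1.2255)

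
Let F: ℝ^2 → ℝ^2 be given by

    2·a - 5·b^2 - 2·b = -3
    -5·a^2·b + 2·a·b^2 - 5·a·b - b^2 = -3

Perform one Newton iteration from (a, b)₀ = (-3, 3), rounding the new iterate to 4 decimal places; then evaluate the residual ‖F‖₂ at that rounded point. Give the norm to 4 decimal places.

40.6773

At (-3, 3): F = (-54.0000, -150.0000).
Jacobian J = [[2, -10·b - 2], [-10·a·b + 2·b^2 - 5·b, -5·a^2 + 4·a·b - 5·a - 2·b]].
At the point, J = [[2.0000, -32.0000], [93.0000, -72.0000]] (det J = 2832.0000).
Solving J·Δ = −F gives Δ = (0.3220, -1.6674).
Then the next iterate is (a, b)₁ = (-2.6780, 1.3326).
Re-evaluating at (-2.6780, 1.3326): F = (-13.900314, -38.228546), so ‖F‖₂ = 40.6773.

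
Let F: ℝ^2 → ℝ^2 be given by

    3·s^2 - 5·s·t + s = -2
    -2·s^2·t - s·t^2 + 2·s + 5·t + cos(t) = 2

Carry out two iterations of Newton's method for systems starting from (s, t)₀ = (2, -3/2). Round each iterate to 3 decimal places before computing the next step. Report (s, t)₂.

(0.219, -0.061)

At (2, -3/2): F = (31.000, 2.07074).
Jacobian J = [[6·s - 5·t + 1, -5·s], [-4·s·t - t^2 + 2, -2·s^2 - 2·s·t - sin(t) + 5]].
At the point, J = [[20.500, -10.000], [11.750, 3.99749]] (det J = 199.44865).
Solving J·Δ = −F gives Δ = (-0.725, 1.613).
Then the next iterate is (s, t)₁ = (1.275, 0.113).
Round to (1.275, 0.113) and repeat: F = (7.43150, 1.72495), J = [[8.085, -6.375], [1.41093, 1.34784]].
Δ = (-1.056, -0.174), so (s, t)₂ = (0.219, -0.061).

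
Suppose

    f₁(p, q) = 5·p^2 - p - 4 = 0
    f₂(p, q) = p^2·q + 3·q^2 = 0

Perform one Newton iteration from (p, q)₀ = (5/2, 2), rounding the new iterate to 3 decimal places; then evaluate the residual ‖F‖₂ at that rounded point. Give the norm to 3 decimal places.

At (5/2, 2): F = (24.750, 24.500).
Jacobian J = [[10·p - 1, 0], [2·p·q, p^2 + 6·q]].
At the point, J = [[24.000, 0.000], [10.000, 18.250]] (det J = 438.000).
Solving J·Δ = −F gives Δ = (-1.031, -0.777).
Then the next iterate is (p, q)₁ = (1.469, 1.223).
Re-evaluating at (1.469, 1.223): F = (5.32081, 7.12637), so ‖F‖₂ = 8.894.

8.894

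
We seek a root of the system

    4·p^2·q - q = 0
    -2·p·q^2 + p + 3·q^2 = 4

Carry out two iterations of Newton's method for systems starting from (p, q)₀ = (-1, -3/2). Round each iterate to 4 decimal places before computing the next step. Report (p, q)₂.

At (-1, -3/2): F = (-4.5000, 6.2500).
Jacobian J = [[8·p·q, 4·p^2 - 1], [-2·q^2 + 1, -4·p·q + 6·q]].
At the point, J = [[12.0000, 3.0000], [-3.5000, -15.0000]] (det J = -169.5000).
Solving J·Δ = −F gives Δ = (0.2876, 0.3496).
Then the next iterate is (p, q)₁ = (-0.7124, -1.1504).
Round to (-0.7124, -1.1504) and repeat: F = (-1.184975, 1.143470), J = [[6.556360, 1.030055], [-1.646840, -10.180580]].
Δ = (0.1673, 0.0852), so (p, q)₂ = (-0.5451, -1.0652).

(-0.5451, -1.0652)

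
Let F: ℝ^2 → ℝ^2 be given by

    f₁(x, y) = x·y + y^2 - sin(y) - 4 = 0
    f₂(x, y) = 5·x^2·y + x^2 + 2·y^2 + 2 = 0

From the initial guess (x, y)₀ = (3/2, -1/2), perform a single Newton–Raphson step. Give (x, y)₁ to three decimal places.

At (3/2, -1/2): F = (-4.02057, -0.875).
Jacobian J = [[y, x + 2·y - cos(y)], [10·x·y + 2·x, 5·x^2 + 4·y]].
At the point, J = [[-0.500, -0.37758], [-4.500, 9.250]] (det J = -6.32412).
Solving J·Δ = −F gives Δ = (-5.933, -2.792).
Then the next iterate is (x, y)₁ = (-4.433, -3.292).

(-4.433, -3.292)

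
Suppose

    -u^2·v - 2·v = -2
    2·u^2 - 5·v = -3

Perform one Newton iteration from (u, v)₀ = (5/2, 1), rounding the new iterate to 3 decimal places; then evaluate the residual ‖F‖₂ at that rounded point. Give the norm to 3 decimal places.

2.886

At (5/2, 1): F = (-6.250, 10.500).
Jacobian J = [[-2·u·v, -u^2 - 2], [4·u, -5]].
At the point, J = [[-5.000, -8.250], [10.000, -5.000]] (det J = 107.500).
Solving J·Δ = −F gives Δ = (-1.097, -0.093).
Then the next iterate is (u, v)₁ = (1.403, 0.907).
Re-evaluating at (1.403, 0.907): F = (-1.59935, 2.40182), so ‖F‖₂ = 2.886.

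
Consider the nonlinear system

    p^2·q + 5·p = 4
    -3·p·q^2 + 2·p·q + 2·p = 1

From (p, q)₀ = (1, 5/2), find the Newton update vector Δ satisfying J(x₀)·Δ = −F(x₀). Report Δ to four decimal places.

(-0.2770, -0.7304)

At (1, 5/2): F = (3.5000, -12.7500).
Jacobian J = [[2·p·q + 5, p^2], [-3·q^2 + 2·q + 2, -6·p·q + 2·p]].
At the point, J = [[10.0000, 1.0000], [-11.7500, -13.0000]] (det J = -118.2500).
Solving J·Δ = −F gives Δ = (-0.2770, -0.7304).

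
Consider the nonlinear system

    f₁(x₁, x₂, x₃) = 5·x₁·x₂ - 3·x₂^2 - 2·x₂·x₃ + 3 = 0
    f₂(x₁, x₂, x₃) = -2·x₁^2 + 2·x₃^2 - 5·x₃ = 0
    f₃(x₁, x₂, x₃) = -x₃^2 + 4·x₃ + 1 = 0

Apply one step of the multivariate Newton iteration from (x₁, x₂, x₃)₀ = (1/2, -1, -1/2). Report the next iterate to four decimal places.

At (1/2, -1, -1/2): F = (-3.5000, 2.5000, -1.2500).
Jacobian J = [[5·x₂, 5·x₁ - 6·x₂ - 2·x₃, -2·x₂], [-4·x₁, 0, 4·x₃ - 5], [0, 0, -2·x₃ + 4]].
At the point, J = [[-5.0000, 9.5000, 2.0000], [-2.0000, 0.0000, -7.0000], [0.0000, 0.0000, 5.0000]] (det J = 95.0000).
Solving J·Δ = −F gives Δ = (0.3750, 0.5132, 0.2500).
Then the next iterate is (x₁, x₂, x₃)₁ = (0.8750, -0.4868, -0.2500).

(0.8750, -0.4868, -0.2500)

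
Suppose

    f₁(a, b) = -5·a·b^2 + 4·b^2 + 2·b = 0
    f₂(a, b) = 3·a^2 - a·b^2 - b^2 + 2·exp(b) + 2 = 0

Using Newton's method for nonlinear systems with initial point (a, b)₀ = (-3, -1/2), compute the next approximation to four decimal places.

(-1.3213, -0.4028)

At (-3, -1/2): F = (3.7500, 30.713061).
Jacobian J = [[-5·b^2, -10·a·b + 8·b + 2], [6·a - b^2, -2·a·b - 2·b + 2·exp(b)]].
At the point, J = [[-1.2500, -17.0000], [-18.2500, -0.786939]] (det J = -309.266327).
Solving J·Δ = −F gives Δ = (1.6787, 0.0972).
Then the next iterate is (a, b)₁ = (-1.3213, -0.4028).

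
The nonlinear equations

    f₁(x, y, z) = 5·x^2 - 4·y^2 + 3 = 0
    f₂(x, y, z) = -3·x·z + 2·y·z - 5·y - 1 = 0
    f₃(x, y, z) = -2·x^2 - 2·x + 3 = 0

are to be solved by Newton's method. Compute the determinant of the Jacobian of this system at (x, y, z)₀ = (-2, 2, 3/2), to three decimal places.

J = [[10·x, -8·y, 0], [-3·z, 2·z - 5, -3·x + 2·y], [-4·x - 2, 0, 0]].
At the point, J = [[-20.000, -16.000, 0.000], [-4.500, -2.000, 10.000], [6.000, 0.000, 0.000]].
det J = -960.000.

-960.000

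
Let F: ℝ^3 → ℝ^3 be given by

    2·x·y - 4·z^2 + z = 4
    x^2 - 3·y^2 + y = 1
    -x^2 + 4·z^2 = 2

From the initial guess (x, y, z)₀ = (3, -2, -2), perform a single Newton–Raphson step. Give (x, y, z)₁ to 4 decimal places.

(1.0282, -0.6284, -0.9481)

At (3, -2, -2): F = (-34.0000, -6.0000, 5.0000).
Jacobian J = [[2·y, 2·x, -8·z + 1], [2·x, -6·y + 1, 0], [-2·x, 0, 8·z]].
At the point, J = [[-4.0000, 6.0000, 17.0000], [6.0000, 13.0000, 0.0000], [-6.0000, 0.0000, -16.0000]] (det J = 2734.0000).
Solving J·Δ = −F gives Δ = (-1.9718, 1.3716, 1.0519).
Then the next iterate is (x, y, z)₁ = (1.0282, -0.6284, -0.9481).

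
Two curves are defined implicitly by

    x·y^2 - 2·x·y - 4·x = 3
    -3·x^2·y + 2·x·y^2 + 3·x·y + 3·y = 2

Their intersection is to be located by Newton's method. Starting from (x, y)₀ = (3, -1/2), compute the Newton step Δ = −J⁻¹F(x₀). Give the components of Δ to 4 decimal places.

(-2.3064, -0.5453)

At (3, -1/2): F = (-11.2500, 7.0000).
Jacobian J = [[y^2 - 2·y - 4, 2·x·y - 2·x], [-6·x·y + 2·y^2 + 3·y, -3·x^2 + 4·x·y + 3·x + 3]].
At the point, J = [[-2.7500, -9.0000], [8.0000, -21.0000]] (det J = 129.7500).
Solving J·Δ = −F gives Δ = (-2.3064, -0.5453).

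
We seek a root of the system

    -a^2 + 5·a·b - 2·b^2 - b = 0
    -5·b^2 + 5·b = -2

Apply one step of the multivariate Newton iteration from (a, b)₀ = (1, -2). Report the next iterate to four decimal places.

At (1, -2): F = (-17.0000, -28.0000).
Jacobian J = [[-2·a + 5·b, 5·a - 4·b - 1], [0, -10·b + 5]].
At the point, J = [[-12.0000, 12.0000], [0.0000, 25.0000]] (det J = -300.0000).
Solving J·Δ = −F gives Δ = (-0.2967, 1.1200).
Then the next iterate is (a, b)₁ = (0.7033, -0.8800).

(0.7033, -0.8800)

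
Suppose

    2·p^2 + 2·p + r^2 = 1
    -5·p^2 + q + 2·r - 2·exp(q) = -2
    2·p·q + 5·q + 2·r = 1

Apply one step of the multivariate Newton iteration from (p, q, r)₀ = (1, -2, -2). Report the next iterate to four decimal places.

At (1, -2, -2): F = (7.0000, -9.270671, -19.0000).
Jacobian J = [[4·p + 2, 0, 2·r], [-10·p, -2·exp(q) + 1, 2], [2·q, 2·p + 5, 2]].
At the point, J = [[6.0000, 0.0000, -4.0000], [-10.0000, 0.729329, 2.0000], [-4.0000, 7.0000, 2.0000]] (det J = 193.082682).
Solving J·Δ = −F gives Δ = (-0.6026, 2.1282, 0.8460).
Then the next iterate is (p, q, r)₁ = (0.3974, 0.1282, -1.1540).

(0.3974, 0.1282, -1.1540)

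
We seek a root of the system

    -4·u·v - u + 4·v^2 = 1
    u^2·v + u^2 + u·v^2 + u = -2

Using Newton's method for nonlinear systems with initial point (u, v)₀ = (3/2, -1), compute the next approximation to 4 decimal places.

(-1.0000, -1.0000)

At (3/2, -1): F = (7.5000, 5.0000).
Jacobian J = [[-4·v - 1, -4·u + 8·v], [2·u·v + 2·u + v^2 + 1, u^2 + 2·u·v]].
At the point, J = [[3.0000, -14.0000], [2.0000, -0.7500]] (det J = 25.7500).
Solving J·Δ = −F gives Δ = (-2.5000, 0.0000).
Then the next iterate is (u, v)₁ = (-1.0000, -1.0000).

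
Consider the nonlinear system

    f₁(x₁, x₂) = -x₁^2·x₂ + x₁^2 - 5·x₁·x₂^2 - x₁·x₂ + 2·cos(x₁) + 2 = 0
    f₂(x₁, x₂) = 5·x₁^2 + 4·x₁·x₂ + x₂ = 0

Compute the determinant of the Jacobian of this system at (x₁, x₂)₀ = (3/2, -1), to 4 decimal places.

J = [[-2·x₁·x₂ + 2·x₁ - 5·x₂^2 - x₂ - 2·sin(x₁), -x₁^2 - 10·x₁·x₂ - x₁], [10·x₁ + 4·x₂, 4·x₁ + 1]].
At the point, J = [[0.005010, 11.2500], [11.0000, 7.0000]].
det J = -123.7149.

-123.7149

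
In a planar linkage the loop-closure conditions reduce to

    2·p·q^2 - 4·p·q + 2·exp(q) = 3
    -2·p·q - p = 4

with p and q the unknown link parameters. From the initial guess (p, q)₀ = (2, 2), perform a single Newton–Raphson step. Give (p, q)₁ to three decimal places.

At (2, 2): F = (11.77811, -14.000).
Jacobian J = [[2·q^2 - 4·q, 4·p·q - 4·p + 2·exp(q)], [-2·q - 1, -2·p]].
At the point, J = [[0.000, 22.77811], [-5.000, -4.000]] (det J = 113.89056).
Solving J·Δ = −F gives Δ = (-2.386, -0.517).
Then the next iterate is (p, q)₁ = (-0.386, 1.483).

(-0.386, 1.483)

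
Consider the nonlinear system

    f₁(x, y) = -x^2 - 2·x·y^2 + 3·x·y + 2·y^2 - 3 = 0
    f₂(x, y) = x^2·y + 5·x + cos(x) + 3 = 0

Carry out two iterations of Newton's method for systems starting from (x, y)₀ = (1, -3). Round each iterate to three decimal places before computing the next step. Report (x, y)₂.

(-0.477, -4.374)

At (1, -3): F = (-13.000, 5.54030).
Jacobian J = [[-2·x - 2·y^2 + 3·y, -4·x·y + 3·x + 4·y], [2·x·y - sin(x) + 5, x^2]].
At the point, J = [[-29.000, 3.000], [-1.84147, 1.000]] (det J = -23.47559).
Solving J·Δ = −F gives Δ = (-1.262, -7.864).
Then the next iterate is (x, y)₁ = (-0.262, -10.864).
Round to (-0.262, -10.864) and repeat: F = (303.36934, 1.91013), J = [[-268.12099, -55.62747], [10.95175, 0.06864]].
Δ = (-0.215, 6.490), so (x, y)₂ = (-0.477, -4.374).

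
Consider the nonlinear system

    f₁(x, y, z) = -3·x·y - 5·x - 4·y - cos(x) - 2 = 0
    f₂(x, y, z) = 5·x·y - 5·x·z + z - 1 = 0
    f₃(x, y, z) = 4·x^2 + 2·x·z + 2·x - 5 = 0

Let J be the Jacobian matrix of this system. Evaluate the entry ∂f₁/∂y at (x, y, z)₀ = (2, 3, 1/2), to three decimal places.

∂f₁/∂y = -3·x - 4.
At (2, 3, 1/2) this is -10.000.

-10.000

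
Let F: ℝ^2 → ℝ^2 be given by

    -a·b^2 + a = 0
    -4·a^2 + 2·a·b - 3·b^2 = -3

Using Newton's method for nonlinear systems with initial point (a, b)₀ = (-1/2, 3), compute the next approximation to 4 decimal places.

(-0.5656, 1.4918)

At (-1/2, 3): F = (4.0000, -28.0000).
Jacobian J = [[-b^2 + 1, -2·a·b], [-8·a + 2·b, 2·a - 6·b]].
At the point, J = [[-8.0000, 3.0000], [10.0000, -19.0000]] (det J = 122.0000).
Solving J·Δ = −F gives Δ = (-0.0656, -1.5082).
Then the next iterate is (a, b)₁ = (-0.5656, 1.4918).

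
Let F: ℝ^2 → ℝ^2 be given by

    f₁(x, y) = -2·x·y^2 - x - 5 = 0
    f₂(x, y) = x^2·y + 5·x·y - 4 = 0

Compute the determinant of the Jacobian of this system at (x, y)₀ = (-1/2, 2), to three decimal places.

-11.750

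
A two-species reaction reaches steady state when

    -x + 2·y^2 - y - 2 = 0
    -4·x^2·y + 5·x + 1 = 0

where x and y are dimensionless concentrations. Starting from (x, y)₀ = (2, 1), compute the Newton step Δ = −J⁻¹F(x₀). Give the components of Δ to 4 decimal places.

(-1.2857, 0.5714)

At (2, 1): F = (-3.0000, -5.0000).
Jacobian J = [[-1, 4·y - 1], [-8·x·y + 5, -4·x^2]].
At the point, J = [[-1.0000, 3.0000], [-11.0000, -16.0000]] (det J = 49.0000).
Solving J·Δ = −F gives Δ = (-1.2857, 0.5714).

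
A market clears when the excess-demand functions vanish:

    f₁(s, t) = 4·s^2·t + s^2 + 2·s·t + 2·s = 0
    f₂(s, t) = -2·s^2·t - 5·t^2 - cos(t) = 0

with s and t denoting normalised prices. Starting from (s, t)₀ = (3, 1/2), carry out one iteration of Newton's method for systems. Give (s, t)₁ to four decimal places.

At (3, 1/2): F = (36.0000, -11.127583).
Jacobian J = [[8·s·t + 2·s + 2·t + 2, 4·s^2 + 2·s], [-4·s·t, -2·s^2 - 10·t + sin(t)]].
At the point, J = [[21.0000, 42.0000], [-6.0000, -22.520574]] (det J = -220.932064).
Solving J·Δ = −F gives Δ = (-1.5542, -0.0800).
Then the next iterate is (s, t)₁ = (1.4458, 0.4200).

(1.4458, 0.4200)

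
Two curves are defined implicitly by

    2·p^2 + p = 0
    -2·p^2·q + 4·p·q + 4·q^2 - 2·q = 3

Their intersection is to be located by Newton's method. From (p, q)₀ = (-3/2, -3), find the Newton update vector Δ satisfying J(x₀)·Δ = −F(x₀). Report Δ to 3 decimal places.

At (-3/2, -3): F = (3.000, 70.500).
Jacobian J = [[4·p + 1, 0], [-4·p·q + 4·q, -2·p^2 + 4·p + 8·q - 2]].
At the point, J = [[-5.000, 0.000], [-30.000, -36.500]] (det J = 182.500).
Solving J·Δ = −F gives Δ = (0.600, 1.438).

(0.600, 1.438)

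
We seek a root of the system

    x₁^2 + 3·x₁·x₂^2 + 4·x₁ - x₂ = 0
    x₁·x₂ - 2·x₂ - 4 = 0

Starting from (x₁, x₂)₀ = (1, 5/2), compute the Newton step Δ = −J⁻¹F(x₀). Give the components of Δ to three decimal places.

At (1, 5/2): F = (21.250, -6.500).
Jacobian J = [[2·x₁ + 3·x₂^2 + 4, 6·x₁·x₂ - 1], [x₂, x₁ - 2]].
At the point, J = [[24.750, 14.000], [2.500, -1.000]] (det J = -59.750).
Solving J·Δ = −F gives Δ = (1.167, -3.582).

(1.167, -3.582)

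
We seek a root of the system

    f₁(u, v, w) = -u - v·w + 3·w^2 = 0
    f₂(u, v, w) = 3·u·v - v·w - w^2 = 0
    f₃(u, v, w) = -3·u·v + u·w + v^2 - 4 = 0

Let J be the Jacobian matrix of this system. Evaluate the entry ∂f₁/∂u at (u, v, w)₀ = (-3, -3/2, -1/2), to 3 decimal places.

-1.000

∂f₁/∂u = -1.
At (-3, -3/2, -1/2) this is -1.000.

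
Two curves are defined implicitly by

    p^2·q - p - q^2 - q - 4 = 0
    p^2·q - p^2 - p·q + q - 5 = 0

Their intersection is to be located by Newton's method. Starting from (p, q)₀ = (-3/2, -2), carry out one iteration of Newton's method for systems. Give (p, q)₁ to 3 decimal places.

At (-3/2, -2): F = (-9.000, -16.750).
Jacobian J = [[2·p·q - 1, p^2 - 2·q - 1], [2·p·q - 2·p - q, p^2 - p + 1]].
At the point, J = [[5.000, 5.250], [11.000, 4.750]] (det J = -34.000).
Solving J·Δ = −F gives Δ = (1.329, 0.449).
Then the next iterate is (p, q)₁ = (-0.171, -1.551).

(-0.171, -1.551)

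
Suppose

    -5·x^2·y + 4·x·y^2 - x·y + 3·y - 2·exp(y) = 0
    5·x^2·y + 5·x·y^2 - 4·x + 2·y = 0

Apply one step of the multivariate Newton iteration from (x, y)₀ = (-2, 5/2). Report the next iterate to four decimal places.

At (-2, 5/2): F = (-111.864988, 0.5000).
Jacobian J = [[-10·x·y + 4·y^2 - y, -5·x^2 + 8·x·y - x - 2·exp(y) + 3], [10·x·y + 5·y^2 - 4, 5·x^2 + 10·x·y + 2]].
At the point, J = [[72.5000, -79.364988], [-22.7500, -28.0000]] (det J = -3835.553475).
Solving J·Δ = −F gives Δ = (0.8270, -0.6541).
Then the next iterate is (x, y)₁ = (-1.1730, 1.8459).

(-1.1730, 1.8459)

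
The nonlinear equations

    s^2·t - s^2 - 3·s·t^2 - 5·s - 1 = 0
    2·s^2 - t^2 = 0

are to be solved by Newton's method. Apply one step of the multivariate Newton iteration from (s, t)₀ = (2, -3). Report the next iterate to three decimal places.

(1.266, -1.855)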